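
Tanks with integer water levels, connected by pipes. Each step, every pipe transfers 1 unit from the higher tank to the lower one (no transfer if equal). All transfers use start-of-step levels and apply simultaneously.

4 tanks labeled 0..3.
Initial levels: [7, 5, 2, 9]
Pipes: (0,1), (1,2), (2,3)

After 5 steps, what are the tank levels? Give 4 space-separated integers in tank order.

Step 1: flows [0->1,1->2,3->2] -> levels [6 5 4 8]
Step 2: flows [0->1,1->2,3->2] -> levels [5 5 6 7]
Step 3: flows [0=1,2->1,3->2] -> levels [5 6 6 6]
Step 4: flows [1->0,1=2,2=3] -> levels [6 5 6 6]
Step 5: flows [0->1,2->1,2=3] -> levels [5 7 5 6]

Answer: 5 7 5 6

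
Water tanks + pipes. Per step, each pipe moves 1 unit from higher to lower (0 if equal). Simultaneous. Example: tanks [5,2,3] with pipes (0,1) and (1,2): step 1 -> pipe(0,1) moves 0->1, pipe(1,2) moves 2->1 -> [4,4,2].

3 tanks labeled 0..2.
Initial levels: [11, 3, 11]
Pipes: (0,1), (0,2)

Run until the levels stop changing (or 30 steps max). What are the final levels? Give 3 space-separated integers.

Answer: 9 8 8

Derivation:
Step 1: flows [0->1,0=2] -> levels [10 4 11]
Step 2: flows [0->1,2->0] -> levels [10 5 10]
Step 3: flows [0->1,0=2] -> levels [9 6 10]
Step 4: flows [0->1,2->0] -> levels [9 7 9]
Step 5: flows [0->1,0=2] -> levels [8 8 9]
Step 6: flows [0=1,2->0] -> levels [9 8 8]
Step 7: flows [0->1,0->2] -> levels [7 9 9]
Step 8: flows [1->0,2->0] -> levels [9 8 8]
  -> period-2 cycle: step 8 state = step 6 state; never stabilizes
  -> state at step 30: (30-6) mod 2 = 0, same as step 6 -> [9 8 8]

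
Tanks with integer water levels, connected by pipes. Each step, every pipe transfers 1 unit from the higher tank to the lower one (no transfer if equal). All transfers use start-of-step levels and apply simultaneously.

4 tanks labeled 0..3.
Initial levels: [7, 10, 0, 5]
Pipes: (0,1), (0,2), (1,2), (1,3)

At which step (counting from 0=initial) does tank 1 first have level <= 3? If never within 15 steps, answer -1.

Step 1: flows [1->0,0->2,1->2,1->3] -> levels [7 7 2 6]
Step 2: flows [0=1,0->2,1->2,1->3] -> levels [6 5 4 7]
Step 3: flows [0->1,0->2,1->2,3->1] -> levels [4 6 6 6]
Step 4: flows [1->0,2->0,1=2,1=3] -> levels [6 5 5 6]
Step 5: flows [0->1,0->2,1=2,3->1] -> levels [4 7 6 5]
Step 6: flows [1->0,2->0,1->2,1->3] -> levels [6 4 6 6]
Step 7: flows [0->1,0=2,2->1,3->1] -> levels [5 7 5 5]
Step 8: flows [1->0,0=2,1->2,1->3] -> levels [6 4 6 6]
  -> period-2 cycle (repeats step 6); tank 1 never drops to <=3
Tank 1 never reaches <=3 within 15 steps

Answer: -1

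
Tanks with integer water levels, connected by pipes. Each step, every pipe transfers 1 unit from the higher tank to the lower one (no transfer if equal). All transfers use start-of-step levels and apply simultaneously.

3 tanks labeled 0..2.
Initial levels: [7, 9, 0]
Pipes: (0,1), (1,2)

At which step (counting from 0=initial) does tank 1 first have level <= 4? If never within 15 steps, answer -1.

Step 1: flows [1->0,1->2] -> levels [8 7 1]
Step 2: flows [0->1,1->2] -> levels [7 7 2]
Step 3: flows [0=1,1->2] -> levels [7 6 3]
Step 4: flows [0->1,1->2] -> levels [6 6 4]
Step 5: flows [0=1,1->2] -> levels [6 5 5]
Step 6: flows [0->1,1=2] -> levels [5 6 5]
Step 7: flows [1->0,1->2] -> levels [6 4 6]
Tank 1 first reaches <=4 at step 7

Answer: 7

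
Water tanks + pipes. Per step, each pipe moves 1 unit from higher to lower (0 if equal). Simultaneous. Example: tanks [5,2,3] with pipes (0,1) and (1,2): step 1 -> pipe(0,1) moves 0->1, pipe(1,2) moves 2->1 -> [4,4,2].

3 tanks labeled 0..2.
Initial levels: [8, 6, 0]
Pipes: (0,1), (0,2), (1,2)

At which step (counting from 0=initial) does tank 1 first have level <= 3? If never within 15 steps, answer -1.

Step 1: flows [0->1,0->2,1->2] -> levels [6 6 2]
Step 2: flows [0=1,0->2,1->2] -> levels [5 5 4]
Step 3: flows [0=1,0->2,1->2] -> levels [4 4 6]
Step 4: flows [0=1,2->0,2->1] -> levels [5 5 4]
  -> period-2 cycle (repeats step 2); tank 1 never drops to <=3
Tank 1 never reaches <=3 within 15 steps

Answer: -1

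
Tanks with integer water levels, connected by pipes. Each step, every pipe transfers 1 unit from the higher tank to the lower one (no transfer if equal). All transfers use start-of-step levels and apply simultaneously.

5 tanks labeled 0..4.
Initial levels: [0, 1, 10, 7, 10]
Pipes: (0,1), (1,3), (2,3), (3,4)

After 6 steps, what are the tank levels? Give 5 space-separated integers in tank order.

Step 1: flows [1->0,3->1,2->3,4->3] -> levels [1 1 9 8 9]
Step 2: flows [0=1,3->1,2->3,4->3] -> levels [1 2 8 9 8]
Step 3: flows [1->0,3->1,3->2,3->4] -> levels [2 2 9 6 9]
Step 4: flows [0=1,3->1,2->3,4->3] -> levels [2 3 8 7 8]
Step 5: flows [1->0,3->1,2->3,4->3] -> levels [3 3 7 8 7]
Step 6: flows [0=1,3->1,3->2,3->4] -> levels [3 4 8 5 8]

Answer: 3 4 8 5 8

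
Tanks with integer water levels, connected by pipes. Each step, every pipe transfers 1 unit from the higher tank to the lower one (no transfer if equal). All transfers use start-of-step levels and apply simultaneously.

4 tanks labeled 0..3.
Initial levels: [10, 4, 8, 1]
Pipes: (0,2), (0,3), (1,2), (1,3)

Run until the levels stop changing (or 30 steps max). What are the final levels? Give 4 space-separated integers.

Step 1: flows [0->2,0->3,2->1,1->3] -> levels [8 4 8 3]
Step 2: flows [0=2,0->3,2->1,1->3] -> levels [7 4 7 5]
Step 3: flows [0=2,0->3,2->1,3->1] -> levels [6 6 6 5]
Step 4: flows [0=2,0->3,1=2,1->3] -> levels [5 5 6 7]
Step 5: flows [2->0,3->0,2->1,3->1] -> levels [7 7 4 5]
Step 6: flows [0->2,0->3,1->2,1->3] -> levels [5 5 6 7]
  -> period-2 cycle: step 6 state = step 4 state; never stabilizes
  -> state at step 30: (30-4) mod 2 = 0, same as step 4 -> [5 5 6 7]

Answer: 5 5 6 7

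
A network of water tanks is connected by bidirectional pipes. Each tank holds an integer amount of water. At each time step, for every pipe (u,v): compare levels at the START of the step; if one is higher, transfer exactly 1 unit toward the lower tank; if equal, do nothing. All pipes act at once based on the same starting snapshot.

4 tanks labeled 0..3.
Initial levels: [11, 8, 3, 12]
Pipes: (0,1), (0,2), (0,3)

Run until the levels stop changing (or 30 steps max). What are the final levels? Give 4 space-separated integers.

Answer: 7 9 9 9

Derivation:
Step 1: flows [0->1,0->2,3->0] -> levels [10 9 4 11]
Step 2: flows [0->1,0->2,3->0] -> levels [9 10 5 10]
Step 3: flows [1->0,0->2,3->0] -> levels [10 9 6 9]
Step 4: flows [0->1,0->2,0->3] -> levels [7 10 7 10]
Step 5: flows [1->0,0=2,3->0] -> levels [9 9 7 9]
Step 6: flows [0=1,0->2,0=3] -> levels [8 9 8 9]
Step 7: flows [1->0,0=2,3->0] -> levels [10 8 8 8]
Step 8: flows [0->1,0->2,0->3] -> levels [7 9 9 9]
Step 9: flows [1->0,2->0,3->0] -> levels [10 8 8 8]
  -> period-2 cycle: step 9 state = step 7 state; never stabilizes
  -> state at step 30: (30-7) mod 2 = 1, same as step 8 -> [7 9 9 9]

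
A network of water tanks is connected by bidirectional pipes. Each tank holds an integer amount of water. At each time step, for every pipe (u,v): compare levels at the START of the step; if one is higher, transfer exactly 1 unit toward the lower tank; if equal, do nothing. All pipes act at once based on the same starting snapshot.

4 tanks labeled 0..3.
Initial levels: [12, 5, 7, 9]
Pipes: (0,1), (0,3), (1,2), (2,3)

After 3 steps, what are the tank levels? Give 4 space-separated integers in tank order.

Answer: 9 8 9 7

Derivation:
Step 1: flows [0->1,0->3,2->1,3->2] -> levels [10 7 7 9]
Step 2: flows [0->1,0->3,1=2,3->2] -> levels [8 8 8 9]
Step 3: flows [0=1,3->0,1=2,3->2] -> levels [9 8 9 7]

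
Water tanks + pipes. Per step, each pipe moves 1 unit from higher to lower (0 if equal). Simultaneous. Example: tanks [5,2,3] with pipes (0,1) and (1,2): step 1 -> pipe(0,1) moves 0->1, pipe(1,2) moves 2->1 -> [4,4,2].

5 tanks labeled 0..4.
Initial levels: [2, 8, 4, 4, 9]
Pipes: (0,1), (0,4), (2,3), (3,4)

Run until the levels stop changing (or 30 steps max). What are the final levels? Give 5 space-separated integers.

Step 1: flows [1->0,4->0,2=3,4->3] -> levels [4 7 4 5 7]
Step 2: flows [1->0,4->0,3->2,4->3] -> levels [6 6 5 5 5]
Step 3: flows [0=1,0->4,2=3,3=4] -> levels [5 6 5 5 6]
Step 4: flows [1->0,4->0,2=3,4->3] -> levels [7 5 5 6 4]
Step 5: flows [0->1,0->4,3->2,3->4] -> levels [5 6 6 4 6]
Step 6: flows [1->0,4->0,2->3,4->3] -> levels [7 5 5 6 4]
  -> period-2 cycle: step 6 state = step 4 state; never stabilizes
  -> state at step 30: (30-4) mod 2 = 0, same as step 4 -> [7 5 5 6 4]

Answer: 7 5 5 6 4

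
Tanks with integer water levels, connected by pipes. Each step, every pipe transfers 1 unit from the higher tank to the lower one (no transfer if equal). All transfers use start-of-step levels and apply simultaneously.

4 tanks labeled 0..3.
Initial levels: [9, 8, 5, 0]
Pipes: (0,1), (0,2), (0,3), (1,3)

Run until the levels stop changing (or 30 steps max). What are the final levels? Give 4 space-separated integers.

Answer: 7 5 5 5

Derivation:
Step 1: flows [0->1,0->2,0->3,1->3] -> levels [6 8 6 2]
Step 2: flows [1->0,0=2,0->3,1->3] -> levels [6 6 6 4]
Step 3: flows [0=1,0=2,0->3,1->3] -> levels [5 5 6 6]
Step 4: flows [0=1,2->0,3->0,3->1] -> levels [7 6 5 4]
Step 5: flows [0->1,0->2,0->3,1->3] -> levels [4 6 6 6]
Step 6: flows [1->0,2->0,3->0,1=3] -> levels [7 5 5 5]
Step 7: flows [0->1,0->2,0->3,1=3] -> levels [4 6 6 6]
  -> period-2 cycle: step 7 state = step 5 state; never stabilizes
  -> state at step 30: (30-5) mod 2 = 1, same as step 6 -> [7 5 5 5]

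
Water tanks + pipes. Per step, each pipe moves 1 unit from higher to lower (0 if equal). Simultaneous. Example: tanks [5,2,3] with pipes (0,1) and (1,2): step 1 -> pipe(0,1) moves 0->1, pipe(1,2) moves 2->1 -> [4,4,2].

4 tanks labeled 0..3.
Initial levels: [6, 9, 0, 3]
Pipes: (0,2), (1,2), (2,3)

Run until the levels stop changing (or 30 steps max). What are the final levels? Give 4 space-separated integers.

Answer: 4 4 6 4

Derivation:
Step 1: flows [0->2,1->2,3->2] -> levels [5 8 3 2]
Step 2: flows [0->2,1->2,2->3] -> levels [4 7 4 3]
Step 3: flows [0=2,1->2,2->3] -> levels [4 6 4 4]
Step 4: flows [0=2,1->2,2=3] -> levels [4 5 5 4]
Step 5: flows [2->0,1=2,2->3] -> levels [5 5 3 5]
Step 6: flows [0->2,1->2,3->2] -> levels [4 4 6 4]
Step 7: flows [2->0,2->1,2->3] -> levels [5 5 3 5]
  -> period-2 cycle: step 7 state = step 5 state; never stabilizes
  -> state at step 30: (30-5) mod 2 = 1, same as step 6 -> [4 4 6 4]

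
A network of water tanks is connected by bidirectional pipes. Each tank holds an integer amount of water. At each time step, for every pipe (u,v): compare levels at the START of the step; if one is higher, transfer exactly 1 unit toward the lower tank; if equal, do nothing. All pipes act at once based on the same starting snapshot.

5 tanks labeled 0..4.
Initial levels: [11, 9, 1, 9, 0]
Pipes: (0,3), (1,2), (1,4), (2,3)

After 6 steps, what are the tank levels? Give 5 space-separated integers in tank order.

Step 1: flows [0->3,1->2,1->4,3->2] -> levels [10 7 3 9 1]
Step 2: flows [0->3,1->2,1->4,3->2] -> levels [9 5 5 9 2]
Step 3: flows [0=3,1=2,1->4,3->2] -> levels [9 4 6 8 3]
Step 4: flows [0->3,2->1,1->4,3->2] -> levels [8 4 6 8 4]
Step 5: flows [0=3,2->1,1=4,3->2] -> levels [8 5 6 7 4]
Step 6: flows [0->3,2->1,1->4,3->2] -> levels [7 5 6 7 5]

Answer: 7 5 6 7 5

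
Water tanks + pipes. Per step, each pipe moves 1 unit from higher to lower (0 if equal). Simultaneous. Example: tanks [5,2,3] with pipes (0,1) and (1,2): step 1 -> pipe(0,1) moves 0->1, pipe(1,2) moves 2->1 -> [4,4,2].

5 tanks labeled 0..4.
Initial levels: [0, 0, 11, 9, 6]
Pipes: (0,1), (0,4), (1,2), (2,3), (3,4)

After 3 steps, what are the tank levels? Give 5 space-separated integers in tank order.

Answer: 3 3 7 7 6

Derivation:
Step 1: flows [0=1,4->0,2->1,2->3,3->4] -> levels [1 1 9 9 6]
Step 2: flows [0=1,4->0,2->1,2=3,3->4] -> levels [2 2 8 8 6]
Step 3: flows [0=1,4->0,2->1,2=3,3->4] -> levels [3 3 7 7 6]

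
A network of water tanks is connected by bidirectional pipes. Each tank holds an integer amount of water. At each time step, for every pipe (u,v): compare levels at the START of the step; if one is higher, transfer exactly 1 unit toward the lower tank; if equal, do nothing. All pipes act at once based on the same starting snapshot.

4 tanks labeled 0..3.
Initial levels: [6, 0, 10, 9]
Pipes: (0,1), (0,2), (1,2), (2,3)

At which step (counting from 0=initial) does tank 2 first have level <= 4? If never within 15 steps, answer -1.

Answer: -1

Derivation:
Step 1: flows [0->1,2->0,2->1,2->3] -> levels [6 2 7 10]
Step 2: flows [0->1,2->0,2->1,3->2] -> levels [6 4 6 9]
Step 3: flows [0->1,0=2,2->1,3->2] -> levels [5 6 6 8]
Step 4: flows [1->0,2->0,1=2,3->2] -> levels [7 5 6 7]
Step 5: flows [0->1,0->2,2->1,3->2] -> levels [5 7 7 6]
Step 6: flows [1->0,2->0,1=2,2->3] -> levels [7 6 5 7]
Step 7: flows [0->1,0->2,1->2,3->2] -> levels [5 6 8 6]
Step 8: flows [1->0,2->0,2->1,2->3] -> levels [7 6 5 7]
  -> period-2 cycle (repeats step 6); tank 2 never drops to <=4
Tank 2 never reaches <=4 within 15 steps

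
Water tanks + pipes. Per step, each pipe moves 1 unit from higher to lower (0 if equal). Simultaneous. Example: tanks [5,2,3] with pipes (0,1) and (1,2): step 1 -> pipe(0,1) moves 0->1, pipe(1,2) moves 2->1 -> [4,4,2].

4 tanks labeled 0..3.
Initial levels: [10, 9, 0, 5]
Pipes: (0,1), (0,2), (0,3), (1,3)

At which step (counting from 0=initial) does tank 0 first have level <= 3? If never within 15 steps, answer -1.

Answer: -1

Derivation:
Step 1: flows [0->1,0->2,0->3,1->3] -> levels [7 9 1 7]
Step 2: flows [1->0,0->2,0=3,1->3] -> levels [7 7 2 8]
Step 3: flows [0=1,0->2,3->0,3->1] -> levels [7 8 3 6]
Step 4: flows [1->0,0->2,0->3,1->3] -> levels [6 6 4 8]
Step 5: flows [0=1,0->2,3->0,3->1] -> levels [6 7 5 6]
Step 6: flows [1->0,0->2,0=3,1->3] -> levels [6 5 6 7]
Step 7: flows [0->1,0=2,3->0,3->1] -> levels [6 7 6 5]
Step 8: flows [1->0,0=2,0->3,1->3] -> levels [6 5 6 7]
  -> period-2 cycle (repeats step 6); tank 0 never drops to <=3
Tank 0 never reaches <=3 within 15 steps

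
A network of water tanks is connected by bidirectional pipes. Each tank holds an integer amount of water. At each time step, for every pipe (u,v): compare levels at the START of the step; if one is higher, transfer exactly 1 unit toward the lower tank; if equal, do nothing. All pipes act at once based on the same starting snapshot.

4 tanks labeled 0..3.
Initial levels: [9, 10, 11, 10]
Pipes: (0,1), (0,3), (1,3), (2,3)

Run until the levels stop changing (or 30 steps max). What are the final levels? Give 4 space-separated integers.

Step 1: flows [1->0,3->0,1=3,2->3] -> levels [11 9 10 10]
Step 2: flows [0->1,0->3,3->1,2=3] -> levels [9 11 10 10]
Step 3: flows [1->0,3->0,1->3,2=3] -> levels [11 9 10 10]
  -> period-2 cycle: step 3 state = step 1 state; never stabilizes
  -> state at step 30: (30-1) mod 2 = 1, same as step 2 -> [9 11 10 10]

Answer: 9 11 10 10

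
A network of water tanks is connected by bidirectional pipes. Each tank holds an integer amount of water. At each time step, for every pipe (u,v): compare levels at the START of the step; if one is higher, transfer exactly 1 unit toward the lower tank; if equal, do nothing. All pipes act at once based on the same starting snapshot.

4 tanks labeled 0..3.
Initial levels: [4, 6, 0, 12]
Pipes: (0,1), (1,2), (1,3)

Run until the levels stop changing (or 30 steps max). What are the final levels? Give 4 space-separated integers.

Step 1: flows [1->0,1->2,3->1] -> levels [5 5 1 11]
Step 2: flows [0=1,1->2,3->1] -> levels [5 5 2 10]
Step 3: flows [0=1,1->2,3->1] -> levels [5 5 3 9]
Step 4: flows [0=1,1->2,3->1] -> levels [5 5 4 8]
Step 5: flows [0=1,1->2,3->1] -> levels [5 5 5 7]
Step 6: flows [0=1,1=2,3->1] -> levels [5 6 5 6]
Step 7: flows [1->0,1->2,1=3] -> levels [6 4 6 6]
Step 8: flows [0->1,2->1,3->1] -> levels [5 7 5 5]
Step 9: flows [1->0,1->2,1->3] -> levels [6 4 6 6]
  -> period-2 cycle: step 9 state = step 7 state; never stabilizes
  -> state at step 30: (30-7) mod 2 = 1, same as step 8 -> [5 7 5 5]

Answer: 5 7 5 5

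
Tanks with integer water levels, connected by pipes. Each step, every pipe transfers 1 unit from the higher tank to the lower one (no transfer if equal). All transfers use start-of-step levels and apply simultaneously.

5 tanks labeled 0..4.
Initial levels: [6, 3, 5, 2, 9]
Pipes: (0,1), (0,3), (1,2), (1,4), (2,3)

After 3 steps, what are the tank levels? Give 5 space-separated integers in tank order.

Step 1: flows [0->1,0->3,2->1,4->1,2->3] -> levels [4 6 3 4 8]
Step 2: flows [1->0,0=3,1->2,4->1,3->2] -> levels [5 5 5 3 7]
Step 3: flows [0=1,0->3,1=2,4->1,2->3] -> levels [4 6 4 5 6]

Answer: 4 6 4 5 6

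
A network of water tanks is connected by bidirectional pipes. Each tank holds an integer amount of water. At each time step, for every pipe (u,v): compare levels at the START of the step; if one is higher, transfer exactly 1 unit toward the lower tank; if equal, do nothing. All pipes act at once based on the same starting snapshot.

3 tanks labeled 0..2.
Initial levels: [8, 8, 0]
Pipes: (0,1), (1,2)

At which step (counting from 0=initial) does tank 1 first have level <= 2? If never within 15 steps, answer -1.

Step 1: flows [0=1,1->2] -> levels [8 7 1]
Step 2: flows [0->1,1->2] -> levels [7 7 2]
Step 3: flows [0=1,1->2] -> levels [7 6 3]
Step 4: flows [0->1,1->2] -> levels [6 6 4]
Step 5: flows [0=1,1->2] -> levels [6 5 5]
Step 6: flows [0->1,1=2] -> levels [5 6 5]
Step 7: flows [1->0,1->2] -> levels [6 4 6]
Step 8: flows [0->1,2->1] -> levels [5 6 5]
  -> period-2 cycle (repeats step 6); tank 1 never drops to <=2
Tank 1 never reaches <=2 within 15 steps

Answer: -1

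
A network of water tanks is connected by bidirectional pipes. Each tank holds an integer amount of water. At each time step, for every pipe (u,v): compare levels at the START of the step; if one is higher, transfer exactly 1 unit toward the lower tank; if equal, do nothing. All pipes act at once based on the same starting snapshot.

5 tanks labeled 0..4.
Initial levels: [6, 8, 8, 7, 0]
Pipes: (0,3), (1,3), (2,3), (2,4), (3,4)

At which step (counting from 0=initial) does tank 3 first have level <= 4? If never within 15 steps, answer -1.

Answer: 4

Derivation:
Step 1: flows [3->0,1->3,2->3,2->4,3->4] -> levels [7 7 6 7 2]
Step 2: flows [0=3,1=3,3->2,2->4,3->4] -> levels [7 7 6 5 4]
Step 3: flows [0->3,1->3,2->3,2->4,3->4] -> levels [6 6 4 7 6]
Step 4: flows [3->0,3->1,3->2,4->2,3->4] -> levels [7 7 6 3 6]
Tank 3 first reaches <=4 at step 4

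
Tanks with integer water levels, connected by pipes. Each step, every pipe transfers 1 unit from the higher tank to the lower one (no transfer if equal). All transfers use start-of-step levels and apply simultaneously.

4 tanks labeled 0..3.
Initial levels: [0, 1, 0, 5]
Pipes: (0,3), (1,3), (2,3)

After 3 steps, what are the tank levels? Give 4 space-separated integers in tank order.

Answer: 1 1 1 3

Derivation:
Step 1: flows [3->0,3->1,3->2] -> levels [1 2 1 2]
Step 2: flows [3->0,1=3,3->2] -> levels [2 2 2 0]
Step 3: flows [0->3,1->3,2->3] -> levels [1 1 1 3]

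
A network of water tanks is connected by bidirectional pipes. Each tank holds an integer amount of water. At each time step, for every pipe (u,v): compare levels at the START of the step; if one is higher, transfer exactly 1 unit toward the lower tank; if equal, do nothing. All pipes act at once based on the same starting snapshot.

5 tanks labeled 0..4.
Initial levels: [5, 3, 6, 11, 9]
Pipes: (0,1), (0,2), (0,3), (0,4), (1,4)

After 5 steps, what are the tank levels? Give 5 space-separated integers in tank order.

Step 1: flows [0->1,2->0,3->0,4->0,4->1] -> levels [7 5 5 10 7]
Step 2: flows [0->1,0->2,3->0,0=4,4->1] -> levels [6 7 6 9 6]
Step 3: flows [1->0,0=2,3->0,0=4,1->4] -> levels [8 5 6 8 7]
Step 4: flows [0->1,0->2,0=3,0->4,4->1] -> levels [5 7 7 8 7]
Step 5: flows [1->0,2->0,3->0,4->0,1=4] -> levels [9 6 6 7 6]

Answer: 9 6 6 7 6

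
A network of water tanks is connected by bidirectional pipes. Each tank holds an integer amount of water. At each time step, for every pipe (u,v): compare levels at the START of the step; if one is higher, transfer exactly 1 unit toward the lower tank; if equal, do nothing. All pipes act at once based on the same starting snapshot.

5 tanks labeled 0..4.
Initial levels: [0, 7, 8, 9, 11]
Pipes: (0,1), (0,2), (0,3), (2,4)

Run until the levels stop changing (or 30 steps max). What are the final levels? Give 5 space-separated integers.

Answer: 6 7 8 7 7

Derivation:
Step 1: flows [1->0,2->0,3->0,4->2] -> levels [3 6 8 8 10]
Step 2: flows [1->0,2->0,3->0,4->2] -> levels [6 5 8 7 9]
Step 3: flows [0->1,2->0,3->0,4->2] -> levels [7 6 8 6 8]
Step 4: flows [0->1,2->0,0->3,2=4] -> levels [6 7 7 7 8]
Step 5: flows [1->0,2->0,3->0,4->2] -> levels [9 6 7 6 7]
Step 6: flows [0->1,0->2,0->3,2=4] -> levels [6 7 8 7 7]
Step 7: flows [1->0,2->0,3->0,2->4] -> levels [9 6 6 6 8]
Step 8: flows [0->1,0->2,0->3,4->2] -> levels [6 7 8 7 7]
  -> period-2 cycle: step 8 state = step 6 state; never stabilizes
  -> state at step 30: (30-6) mod 2 = 0, same as step 6 -> [6 7 8 7 7]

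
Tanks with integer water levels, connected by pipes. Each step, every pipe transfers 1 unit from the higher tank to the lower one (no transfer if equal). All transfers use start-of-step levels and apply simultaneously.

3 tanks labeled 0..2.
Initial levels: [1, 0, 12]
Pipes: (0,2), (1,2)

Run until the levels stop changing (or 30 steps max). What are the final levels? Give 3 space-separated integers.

Answer: 5 5 3

Derivation:
Step 1: flows [2->0,2->1] -> levels [2 1 10]
Step 2: flows [2->0,2->1] -> levels [3 2 8]
Step 3: flows [2->0,2->1] -> levels [4 3 6]
Step 4: flows [2->0,2->1] -> levels [5 4 4]
Step 5: flows [0->2,1=2] -> levels [4 4 5]
Step 6: flows [2->0,2->1] -> levels [5 5 3]
Step 7: flows [0->2,1->2] -> levels [4 4 5]
  -> period-2 cycle: step 7 state = step 5 state; never stabilizes
  -> state at step 30: (30-5) mod 2 = 1, same as step 6 -> [5 5 3]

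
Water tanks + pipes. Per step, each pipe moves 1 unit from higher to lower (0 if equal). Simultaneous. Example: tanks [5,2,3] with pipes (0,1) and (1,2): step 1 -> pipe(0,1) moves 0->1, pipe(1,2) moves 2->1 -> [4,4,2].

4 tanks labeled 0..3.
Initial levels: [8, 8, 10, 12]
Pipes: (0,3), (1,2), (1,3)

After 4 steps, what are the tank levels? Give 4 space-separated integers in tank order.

Answer: 10 9 10 9

Derivation:
Step 1: flows [3->0,2->1,3->1] -> levels [9 10 9 10]
Step 2: flows [3->0,1->2,1=3] -> levels [10 9 10 9]
Step 3: flows [0->3,2->1,1=3] -> levels [9 10 9 10]
  -> period-2 cycle: step 3 state = step 1 state
  -> state at step 4: (4-1) mod 2 = 1, same as step 2 -> [10 9 10 9]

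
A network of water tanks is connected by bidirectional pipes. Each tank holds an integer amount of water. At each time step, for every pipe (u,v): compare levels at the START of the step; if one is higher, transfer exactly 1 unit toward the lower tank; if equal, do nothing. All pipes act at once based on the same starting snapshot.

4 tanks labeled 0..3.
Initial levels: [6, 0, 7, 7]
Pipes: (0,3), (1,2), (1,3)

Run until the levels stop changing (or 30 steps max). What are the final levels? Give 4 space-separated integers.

Answer: 5 4 5 6

Derivation:
Step 1: flows [3->0,2->1,3->1] -> levels [7 2 6 5]
Step 2: flows [0->3,2->1,3->1] -> levels [6 4 5 5]
Step 3: flows [0->3,2->1,3->1] -> levels [5 6 4 5]
Step 4: flows [0=3,1->2,1->3] -> levels [5 4 5 6]
Step 5: flows [3->0,2->1,3->1] -> levels [6 6 4 4]
Step 6: flows [0->3,1->2,1->3] -> levels [5 4 5 6]
  -> period-2 cycle: step 6 state = step 4 state; never stabilizes
  -> state at step 30: (30-4) mod 2 = 0, same as step 4 -> [5 4 5 6]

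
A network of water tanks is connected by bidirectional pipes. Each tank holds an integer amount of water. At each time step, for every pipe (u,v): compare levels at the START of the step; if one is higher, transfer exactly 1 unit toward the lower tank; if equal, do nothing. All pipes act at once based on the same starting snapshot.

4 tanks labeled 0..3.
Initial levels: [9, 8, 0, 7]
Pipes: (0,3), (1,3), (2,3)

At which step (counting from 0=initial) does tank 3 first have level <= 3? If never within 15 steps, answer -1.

Step 1: flows [0->3,1->3,3->2] -> levels [8 7 1 8]
Step 2: flows [0=3,3->1,3->2] -> levels [8 8 2 6]
Step 3: flows [0->3,1->3,3->2] -> levels [7 7 3 7]
Step 4: flows [0=3,1=3,3->2] -> levels [7 7 4 6]
Step 5: flows [0->3,1->3,3->2] -> levels [6 6 5 7]
Step 6: flows [3->0,3->1,3->2] -> levels [7 7 6 4]
Step 7: flows [0->3,1->3,2->3] -> levels [6 6 5 7]
  -> period-2 cycle (repeats step 5); tank 3 never drops to <=3
Tank 3 never reaches <=3 within 15 steps

Answer: -1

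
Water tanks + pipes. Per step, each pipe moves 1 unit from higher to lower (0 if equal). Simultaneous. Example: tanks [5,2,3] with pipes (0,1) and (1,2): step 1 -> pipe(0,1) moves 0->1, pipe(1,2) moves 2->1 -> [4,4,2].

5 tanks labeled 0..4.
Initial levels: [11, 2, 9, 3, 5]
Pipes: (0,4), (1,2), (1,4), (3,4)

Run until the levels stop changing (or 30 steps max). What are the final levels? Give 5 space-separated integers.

Answer: 6 5 6 5 8

Derivation:
Step 1: flows [0->4,2->1,4->1,4->3] -> levels [10 4 8 4 4]
Step 2: flows [0->4,2->1,1=4,3=4] -> levels [9 5 7 4 5]
Step 3: flows [0->4,2->1,1=4,4->3] -> levels [8 6 6 5 5]
Step 4: flows [0->4,1=2,1->4,3=4] -> levels [7 5 6 5 7]
Step 5: flows [0=4,2->1,4->1,4->3] -> levels [7 7 5 6 5]
Step 6: flows [0->4,1->2,1->4,3->4] -> levels [6 5 6 5 8]
Step 7: flows [4->0,2->1,4->1,4->3] -> levels [7 7 5 6 5]
  -> period-2 cycle: step 7 state = step 5 state; never stabilizes
  -> state at step 30: (30-5) mod 2 = 1, same as step 6 -> [6 5 6 5 8]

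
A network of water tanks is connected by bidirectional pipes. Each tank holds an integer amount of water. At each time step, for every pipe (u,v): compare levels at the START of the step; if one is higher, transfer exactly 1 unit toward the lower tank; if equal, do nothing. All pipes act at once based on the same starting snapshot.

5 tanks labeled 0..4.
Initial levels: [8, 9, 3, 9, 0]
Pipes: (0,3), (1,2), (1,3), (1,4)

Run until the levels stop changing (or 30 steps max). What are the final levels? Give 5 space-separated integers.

Answer: 7 7 5 5 5

Derivation:
Step 1: flows [3->0,1->2,1=3,1->4] -> levels [9 7 4 8 1]
Step 2: flows [0->3,1->2,3->1,1->4] -> levels [8 6 5 8 2]
Step 3: flows [0=3,1->2,3->1,1->4] -> levels [8 5 6 7 3]
Step 4: flows [0->3,2->1,3->1,1->4] -> levels [7 6 5 7 4]
Step 5: flows [0=3,1->2,3->1,1->4] -> levels [7 5 6 6 5]
Step 6: flows [0->3,2->1,3->1,1=4] -> levels [6 7 5 6 5]
Step 7: flows [0=3,1->2,1->3,1->4] -> levels [6 4 6 7 6]
Step 8: flows [3->0,2->1,3->1,4->1] -> levels [7 7 5 5 5]
Step 9: flows [0->3,1->2,1->3,1->4] -> levels [6 4 6 7 6]
  -> period-2 cycle: step 9 state = step 7 state; never stabilizes
  -> state at step 30: (30-7) mod 2 = 1, same as step 8 -> [7 7 5 5 5]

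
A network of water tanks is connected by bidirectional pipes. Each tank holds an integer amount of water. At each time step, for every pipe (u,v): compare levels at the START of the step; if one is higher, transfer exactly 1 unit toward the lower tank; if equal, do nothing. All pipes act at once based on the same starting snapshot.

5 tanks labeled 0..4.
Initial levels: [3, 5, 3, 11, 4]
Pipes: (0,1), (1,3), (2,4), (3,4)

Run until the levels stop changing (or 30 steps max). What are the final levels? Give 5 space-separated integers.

Step 1: flows [1->0,3->1,4->2,3->4] -> levels [4 5 4 9 4]
Step 2: flows [1->0,3->1,2=4,3->4] -> levels [5 5 4 7 5]
Step 3: flows [0=1,3->1,4->2,3->4] -> levels [5 6 5 5 5]
Step 4: flows [1->0,1->3,2=4,3=4] -> levels [6 4 5 6 5]
Step 5: flows [0->1,3->1,2=4,3->4] -> levels [5 6 5 4 6]
Step 6: flows [1->0,1->3,4->2,4->3] -> levels [6 4 6 6 4]
Step 7: flows [0->1,3->1,2->4,3->4] -> levels [5 6 5 4 6]
  -> period-2 cycle: step 7 state = step 5 state; never stabilizes
  -> state at step 30: (30-5) mod 2 = 1, same as step 6 -> [6 4 6 6 4]

Answer: 6 4 6 6 4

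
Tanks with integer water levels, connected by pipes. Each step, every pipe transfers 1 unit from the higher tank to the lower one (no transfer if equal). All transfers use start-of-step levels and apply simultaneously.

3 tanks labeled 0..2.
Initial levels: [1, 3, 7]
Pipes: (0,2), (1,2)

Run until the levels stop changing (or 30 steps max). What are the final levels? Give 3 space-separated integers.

Answer: 4 4 3

Derivation:
Step 1: flows [2->0,2->1] -> levels [2 4 5]
Step 2: flows [2->0,2->1] -> levels [3 5 3]
Step 3: flows [0=2,1->2] -> levels [3 4 4]
Step 4: flows [2->0,1=2] -> levels [4 4 3]
Step 5: flows [0->2,1->2] -> levels [3 3 5]
Step 6: flows [2->0,2->1] -> levels [4 4 3]
  -> period-2 cycle: step 6 state = step 4 state; never stabilizes
  -> state at step 30: (30-4) mod 2 = 0, same as step 4 -> [4 4 3]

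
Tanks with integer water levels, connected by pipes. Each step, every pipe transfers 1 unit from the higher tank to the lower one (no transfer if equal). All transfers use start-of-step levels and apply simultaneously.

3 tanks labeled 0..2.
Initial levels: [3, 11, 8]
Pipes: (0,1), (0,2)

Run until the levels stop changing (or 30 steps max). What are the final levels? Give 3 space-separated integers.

Step 1: flows [1->0,2->0] -> levels [5 10 7]
Step 2: flows [1->0,2->0] -> levels [7 9 6]
Step 3: flows [1->0,0->2] -> levels [7 8 7]
Step 4: flows [1->0,0=2] -> levels [8 7 7]
Step 5: flows [0->1,0->2] -> levels [6 8 8]
Step 6: flows [1->0,2->0] -> levels [8 7 7]
  -> period-2 cycle: step 6 state = step 4 state; never stabilizes
  -> state at step 30: (30-4) mod 2 = 0, same as step 4 -> [8 7 7]

Answer: 8 7 7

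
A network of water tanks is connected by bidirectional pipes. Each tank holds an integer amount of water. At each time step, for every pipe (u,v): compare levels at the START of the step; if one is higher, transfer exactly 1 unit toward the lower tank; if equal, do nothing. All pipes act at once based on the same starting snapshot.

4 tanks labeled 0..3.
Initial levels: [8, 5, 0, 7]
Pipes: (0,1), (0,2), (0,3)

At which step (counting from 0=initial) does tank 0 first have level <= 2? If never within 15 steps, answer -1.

Answer: -1

Derivation:
Step 1: flows [0->1,0->2,0->3] -> levels [5 6 1 8]
Step 2: flows [1->0,0->2,3->0] -> levels [6 5 2 7]
Step 3: flows [0->1,0->2,3->0] -> levels [5 6 3 6]
Step 4: flows [1->0,0->2,3->0] -> levels [6 5 4 5]
Step 5: flows [0->1,0->2,0->3] -> levels [3 6 5 6]
Step 6: flows [1->0,2->0,3->0] -> levels [6 5 4 5]
  -> period-2 cycle (repeats step 4); tank 0 never drops to <=2
Tank 0 never reaches <=2 within 15 steps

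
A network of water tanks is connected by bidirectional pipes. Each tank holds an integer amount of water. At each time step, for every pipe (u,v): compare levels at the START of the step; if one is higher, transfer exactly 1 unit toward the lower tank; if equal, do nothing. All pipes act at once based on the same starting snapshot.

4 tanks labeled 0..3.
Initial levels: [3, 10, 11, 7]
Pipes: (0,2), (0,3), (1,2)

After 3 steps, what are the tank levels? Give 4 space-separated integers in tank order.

Step 1: flows [2->0,3->0,2->1] -> levels [5 11 9 6]
Step 2: flows [2->0,3->0,1->2] -> levels [7 10 9 5]
Step 3: flows [2->0,0->3,1->2] -> levels [7 9 9 6]

Answer: 7 9 9 6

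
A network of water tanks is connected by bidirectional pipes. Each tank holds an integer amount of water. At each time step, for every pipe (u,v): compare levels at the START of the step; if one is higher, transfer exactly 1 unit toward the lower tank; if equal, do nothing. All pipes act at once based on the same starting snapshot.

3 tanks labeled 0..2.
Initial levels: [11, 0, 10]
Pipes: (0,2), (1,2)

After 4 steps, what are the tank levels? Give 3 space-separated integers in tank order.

Answer: 9 4 8

Derivation:
Step 1: flows [0->2,2->1] -> levels [10 1 10]
Step 2: flows [0=2,2->1] -> levels [10 2 9]
Step 3: flows [0->2,2->1] -> levels [9 3 9]
Step 4: flows [0=2,2->1] -> levels [9 4 8]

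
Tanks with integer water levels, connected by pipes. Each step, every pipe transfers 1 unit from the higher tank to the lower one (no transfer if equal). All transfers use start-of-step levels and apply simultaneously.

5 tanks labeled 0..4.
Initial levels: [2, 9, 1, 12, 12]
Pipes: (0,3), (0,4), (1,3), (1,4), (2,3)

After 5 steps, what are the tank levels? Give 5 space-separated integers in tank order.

Step 1: flows [3->0,4->0,3->1,4->1,3->2] -> levels [4 11 2 9 10]
Step 2: flows [3->0,4->0,1->3,1->4,3->2] -> levels [6 9 3 8 10]
Step 3: flows [3->0,4->0,1->3,4->1,3->2] -> levels [8 9 4 7 8]
Step 4: flows [0->3,0=4,1->3,1->4,3->2] -> levels [7 7 5 8 9]
Step 5: flows [3->0,4->0,3->1,4->1,3->2] -> levels [9 9 6 5 7]

Answer: 9 9 6 5 7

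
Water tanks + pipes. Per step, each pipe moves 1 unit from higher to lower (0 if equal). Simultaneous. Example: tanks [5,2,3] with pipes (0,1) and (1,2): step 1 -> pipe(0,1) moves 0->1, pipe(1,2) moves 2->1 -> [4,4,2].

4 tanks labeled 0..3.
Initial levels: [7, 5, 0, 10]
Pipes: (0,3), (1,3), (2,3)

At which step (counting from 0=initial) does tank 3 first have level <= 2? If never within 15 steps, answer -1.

Step 1: flows [3->0,3->1,3->2] -> levels [8 6 1 7]
Step 2: flows [0->3,3->1,3->2] -> levels [7 7 2 6]
Step 3: flows [0->3,1->3,3->2] -> levels [6 6 3 7]
Step 4: flows [3->0,3->1,3->2] -> levels [7 7 4 4]
Step 5: flows [0->3,1->3,2=3] -> levels [6 6 4 6]
Step 6: flows [0=3,1=3,3->2] -> levels [6 6 5 5]
Step 7: flows [0->3,1->3,2=3] -> levels [5 5 5 7]
Step 8: flows [3->0,3->1,3->2] -> levels [6 6 6 4]
Step 9: flows [0->3,1->3,2->3] -> levels [5 5 5 7]
  -> period-2 cycle (repeats step 7); tank 3 never drops to <=2
Tank 3 never reaches <=2 within 15 steps

Answer: -1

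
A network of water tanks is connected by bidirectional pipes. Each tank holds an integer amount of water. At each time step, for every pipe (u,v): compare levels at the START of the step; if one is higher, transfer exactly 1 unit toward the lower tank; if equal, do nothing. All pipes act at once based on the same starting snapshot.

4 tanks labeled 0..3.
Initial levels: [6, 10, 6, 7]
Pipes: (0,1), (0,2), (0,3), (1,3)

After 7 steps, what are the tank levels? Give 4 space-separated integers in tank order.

Answer: 9 7 6 7

Derivation:
Step 1: flows [1->0,0=2,3->0,1->3] -> levels [8 8 6 7]
Step 2: flows [0=1,0->2,0->3,1->3] -> levels [6 7 7 9]
Step 3: flows [1->0,2->0,3->0,3->1] -> levels [9 7 6 7]
Step 4: flows [0->1,0->2,0->3,1=3] -> levels [6 8 7 8]
Step 5: flows [1->0,2->0,3->0,1=3] -> levels [9 7 6 7]
  -> period-2 cycle: step 5 state = step 3 state
  -> state at step 7: (7-3) mod 2 = 0, same as step 3 -> [9 7 6 7]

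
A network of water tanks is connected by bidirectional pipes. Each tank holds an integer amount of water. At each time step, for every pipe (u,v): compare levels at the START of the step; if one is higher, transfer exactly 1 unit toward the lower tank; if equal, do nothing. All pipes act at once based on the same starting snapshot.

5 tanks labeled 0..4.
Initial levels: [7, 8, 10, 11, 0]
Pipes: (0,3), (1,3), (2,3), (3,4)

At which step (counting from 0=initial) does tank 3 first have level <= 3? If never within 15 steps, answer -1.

Answer: -1

Derivation:
Step 1: flows [3->0,3->1,3->2,3->4] -> levels [8 9 11 7 1]
Step 2: flows [0->3,1->3,2->3,3->4] -> levels [7 8 10 9 2]
Step 3: flows [3->0,3->1,2->3,3->4] -> levels [8 9 9 7 3]
Step 4: flows [0->3,1->3,2->3,3->4] -> levels [7 8 8 9 4]
Step 5: flows [3->0,3->1,3->2,3->4] -> levels [8 9 9 5 5]
Step 6: flows [0->3,1->3,2->3,3=4] -> levels [7 8 8 8 5]
Step 7: flows [3->0,1=3,2=3,3->4] -> levels [8 8 8 6 6]
Step 8: flows [0->3,1->3,2->3,3=4] -> levels [7 7 7 9 6]
Step 9: flows [3->0,3->1,3->2,3->4] -> levels [8 8 8 5 7]
Step 10: flows [0->3,1->3,2->3,4->3] -> levels [7 7 7 9 6]
  -> period-2 cycle (repeats step 8); tank 3 never drops to <=3
Tank 3 never reaches <=3 within 15 steps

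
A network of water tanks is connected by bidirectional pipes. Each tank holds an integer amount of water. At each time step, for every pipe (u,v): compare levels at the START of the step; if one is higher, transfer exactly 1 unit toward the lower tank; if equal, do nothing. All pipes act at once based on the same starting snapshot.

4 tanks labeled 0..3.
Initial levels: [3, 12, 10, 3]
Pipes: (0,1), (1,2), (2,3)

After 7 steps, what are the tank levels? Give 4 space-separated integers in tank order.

Step 1: flows [1->0,1->2,2->3] -> levels [4 10 10 4]
Step 2: flows [1->0,1=2,2->3] -> levels [5 9 9 5]
Step 3: flows [1->0,1=2,2->3] -> levels [6 8 8 6]
Step 4: flows [1->0,1=2,2->3] -> levels [7 7 7 7]
Step 5: flows [0=1,1=2,2=3] -> levels [7 7 7 7]
  -> stable; steps 6..7 unchanged -> [7 7 7 7]

Answer: 7 7 7 7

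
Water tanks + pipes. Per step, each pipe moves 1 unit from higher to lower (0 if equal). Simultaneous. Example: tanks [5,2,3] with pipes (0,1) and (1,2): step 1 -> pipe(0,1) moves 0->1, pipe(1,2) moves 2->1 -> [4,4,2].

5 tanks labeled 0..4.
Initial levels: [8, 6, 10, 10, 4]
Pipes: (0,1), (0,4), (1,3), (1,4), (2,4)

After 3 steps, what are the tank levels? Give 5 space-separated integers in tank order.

Step 1: flows [0->1,0->4,3->1,1->4,2->4] -> levels [6 7 9 9 7]
Step 2: flows [1->0,4->0,3->1,1=4,2->4] -> levels [8 7 8 8 7]
Step 3: flows [0->1,0->4,3->1,1=4,2->4] -> levels [6 9 7 7 9]

Answer: 6 9 7 7 9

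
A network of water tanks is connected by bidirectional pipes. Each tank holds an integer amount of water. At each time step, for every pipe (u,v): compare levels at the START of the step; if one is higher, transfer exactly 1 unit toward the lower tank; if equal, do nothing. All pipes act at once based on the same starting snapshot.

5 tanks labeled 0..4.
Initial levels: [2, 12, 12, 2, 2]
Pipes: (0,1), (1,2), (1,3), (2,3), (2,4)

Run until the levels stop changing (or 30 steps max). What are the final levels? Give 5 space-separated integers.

Step 1: flows [1->0,1=2,1->3,2->3,2->4] -> levels [3 10 10 4 3]
Step 2: flows [1->0,1=2,1->3,2->3,2->4] -> levels [4 8 8 6 4]
Step 3: flows [1->0,1=2,1->3,2->3,2->4] -> levels [5 6 6 8 5]
Step 4: flows [1->0,1=2,3->1,3->2,2->4] -> levels [6 6 6 6 6]
Step 5: flows [0=1,1=2,1=3,2=3,2=4] -> levels [6 6 6 6 6]
  -> stable (no change)

Answer: 6 6 6 6 6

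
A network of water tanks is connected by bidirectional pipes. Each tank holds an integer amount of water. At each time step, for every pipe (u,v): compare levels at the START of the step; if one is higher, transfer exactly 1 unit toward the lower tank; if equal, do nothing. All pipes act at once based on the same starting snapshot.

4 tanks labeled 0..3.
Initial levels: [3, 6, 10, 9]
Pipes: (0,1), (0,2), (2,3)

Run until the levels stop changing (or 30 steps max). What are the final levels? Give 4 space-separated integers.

Step 1: flows [1->0,2->0,2->3] -> levels [5 5 8 10]
Step 2: flows [0=1,2->0,3->2] -> levels [6 5 8 9]
Step 3: flows [0->1,2->0,3->2] -> levels [6 6 8 8]
Step 4: flows [0=1,2->0,2=3] -> levels [7 6 7 8]
Step 5: flows [0->1,0=2,3->2] -> levels [6 7 8 7]
Step 6: flows [1->0,2->0,2->3] -> levels [8 6 6 8]
Step 7: flows [0->1,0->2,3->2] -> levels [6 7 8 7]
  -> period-2 cycle: step 7 state = step 5 state; never stabilizes
  -> state at step 30: (30-5) mod 2 = 1, same as step 6 -> [8 6 6 8]

Answer: 8 6 6 8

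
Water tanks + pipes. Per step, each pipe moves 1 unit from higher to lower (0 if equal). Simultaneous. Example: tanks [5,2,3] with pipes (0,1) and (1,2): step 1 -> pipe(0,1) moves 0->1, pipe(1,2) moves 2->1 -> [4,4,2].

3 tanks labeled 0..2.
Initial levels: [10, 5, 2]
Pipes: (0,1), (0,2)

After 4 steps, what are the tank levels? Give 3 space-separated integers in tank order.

Step 1: flows [0->1,0->2] -> levels [8 6 3]
Step 2: flows [0->1,0->2] -> levels [6 7 4]
Step 3: flows [1->0,0->2] -> levels [6 6 5]
Step 4: flows [0=1,0->2] -> levels [5 6 6]

Answer: 5 6 6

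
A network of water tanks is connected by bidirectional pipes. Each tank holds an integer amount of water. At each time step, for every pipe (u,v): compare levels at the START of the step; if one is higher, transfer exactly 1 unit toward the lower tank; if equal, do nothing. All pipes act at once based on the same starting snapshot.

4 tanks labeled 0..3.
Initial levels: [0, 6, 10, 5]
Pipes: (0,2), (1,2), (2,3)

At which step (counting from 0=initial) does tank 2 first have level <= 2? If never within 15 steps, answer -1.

Step 1: flows [2->0,2->1,2->3] -> levels [1 7 7 6]
Step 2: flows [2->0,1=2,2->3] -> levels [2 7 5 7]
Step 3: flows [2->0,1->2,3->2] -> levels [3 6 6 6]
Step 4: flows [2->0,1=2,2=3] -> levels [4 6 5 6]
Step 5: flows [2->0,1->2,3->2] -> levels [5 5 6 5]
Step 6: flows [2->0,2->1,2->3] -> levels [6 6 3 6]
Step 7: flows [0->2,1->2,3->2] -> levels [5 5 6 5]
  -> period-2 cycle (repeats step 5); tank 2 never drops to <=2
Tank 2 never reaches <=2 within 15 steps

Answer: -1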